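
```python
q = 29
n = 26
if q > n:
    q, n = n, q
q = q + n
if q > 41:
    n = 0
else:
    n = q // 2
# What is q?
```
Trace:
  q=29
  q=29, n=26
  q=26, n=29
  q=55, n=29
  q=55, n=0

Final answer: 55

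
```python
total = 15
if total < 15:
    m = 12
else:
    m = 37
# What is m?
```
Trace:
  total=15
  total=15, m=37

Final answer: 37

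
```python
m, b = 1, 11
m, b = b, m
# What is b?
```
Trace:
  m=1, b=11
  m=11, b=1

Final answer: 1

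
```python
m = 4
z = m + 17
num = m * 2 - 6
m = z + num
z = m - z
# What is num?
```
Trace:
  m=4
  m=4, z=21
  m=4, z=21, num=2
  m=23, z=21, num=2
  m=23, z=2, num=2

Final answer: 2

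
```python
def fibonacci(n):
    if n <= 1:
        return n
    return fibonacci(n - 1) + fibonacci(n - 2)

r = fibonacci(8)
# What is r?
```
Call trace (a repeated sub-call is expanded the first time; later identical calls just restate its return value):
fibonacci(n=8)
  fibonacci(n=7)
    fibonacci(n=6)
      fibonacci(n=5)
        fibonacci(n=4)
          fibonacci(n=3)
            fibonacci(n=2)
              fibonacci(n=1)
              -> return 1
              fibonacci(n=0)
              -> return 0
            -> return 1
            fibonacci(n=1)
            -> return 1
          -> return 2
          fibonacci(n=2) -> return 1  (same call as traced above)
        -> return 3
        fibonacci(n=3) -> return 2  (same call as traced above)
      -> return 5
      fibonacci(n=4) -> return 3  (same call as traced above)
    -> return 8
    fibonacci(n=5) -> return 5  (same call as traced above)
  -> return 13
  fibonacci(n=6) -> return 8  (same call as traced above)
-> return 21

Final answer: 21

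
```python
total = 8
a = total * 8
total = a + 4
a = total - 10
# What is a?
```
Trace:
  total=8
  total=8, a=64
  total=68, a=64
  total=68, a=58

Final answer: 58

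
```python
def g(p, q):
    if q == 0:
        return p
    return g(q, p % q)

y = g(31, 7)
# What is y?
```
Call trace:
g(p=31, q=7)
  g(p=7, q=3)
    g(p=3, q=1)
      g(p=1, q=0)
      -> return 1
    -> return 1
  -> return 1
-> return 1

Final answer: 1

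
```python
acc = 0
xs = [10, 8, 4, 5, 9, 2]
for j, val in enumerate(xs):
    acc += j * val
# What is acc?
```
Trace:
  acc=0
  acc=0, j=0, val=10
  acc=8, j=1, val=8
  acc=16, j=2, val=4
  acc=31, j=3, val=5
  acc=67, j=4, val=9
  acc=77, j=5, val=2

Final answer: 77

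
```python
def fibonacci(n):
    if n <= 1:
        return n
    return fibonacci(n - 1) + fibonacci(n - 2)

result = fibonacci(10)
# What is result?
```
Call trace (a repeated sub-call is expanded the first time; later identical calls just restate its return value):
fibonacci(n=10)
  fibonacci(n=9)
    fibonacci(n=8)
      fibonacci(n=7)
        fibonacci(n=6)
          fibonacci(n=5)
            fibonacci(n=4)
              fibonacci(n=3)
                fibonacci(n=2)
                  fibonacci(n=1)
                  -> return 1
                  fibonacci(n=0)
                  -> return 0
                -> return 1
                fibonacci(n=1)
                -> return 1
              -> return 2
              fibonacci(n=2) -> return 1  (same call as traced above)
            -> return 3
            fibonacci(n=3) -> return 2  (same call as traced above)
          -> return 5
          fibonacci(n=4) -> return 3  (same call as traced above)
        -> return 8
        fibonacci(n=5) -> return 5  (same call as traced above)
      -> return 13
      fibonacci(n=6) -> return 8  (same call as traced above)
    -> return 21
    fibonacci(n=7) -> return 13  (same call as traced above)
  -> return 34
  fibonacci(n=8) -> return 21  (same call as traced above)
-> return 55

Final answer: 55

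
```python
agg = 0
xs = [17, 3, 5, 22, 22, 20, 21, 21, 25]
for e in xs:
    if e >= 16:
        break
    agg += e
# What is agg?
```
Trace:
  agg=0
  agg=0, e=17

Final answer: 0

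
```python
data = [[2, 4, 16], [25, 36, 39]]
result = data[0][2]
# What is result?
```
Trace:
  data=[[2, 4, 16], [25, 36, 39]]
  data=[[2, 4, 16], [25, 36, 39]], result=16

Final answer: 16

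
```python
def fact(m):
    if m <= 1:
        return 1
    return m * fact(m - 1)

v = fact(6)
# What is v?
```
Call trace:
fact(m=6)
  fact(m=5)
    fact(m=4)
      fact(m=3)
        fact(m=2)
          fact(m=1)
          -> return 1
        -> return 2
      -> return 6
    -> return 24
  -> return 120
-> return 720

Final answer: 720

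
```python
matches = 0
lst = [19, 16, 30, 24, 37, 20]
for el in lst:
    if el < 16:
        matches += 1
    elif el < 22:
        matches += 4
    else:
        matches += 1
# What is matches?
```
Trace:
  matches=0
  matches=4, el=19
  matches=8, el=16
  matches=9, el=30
  matches=10, el=24
  matches=11, el=37
  matches=15, el=20

Final answer: 15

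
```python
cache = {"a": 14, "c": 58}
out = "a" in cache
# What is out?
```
Trace:
  cache={'a': 14, 'c': 58}
  cache={'a': 14, 'c': 58}, out=True

Final answer: True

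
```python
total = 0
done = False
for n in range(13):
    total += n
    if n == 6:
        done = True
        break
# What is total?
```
Trace:
  total=0
  total=0, done=False
  total=0, done=False, n=0
  total=1, done=False, n=1
  total=3, done=False, n=2
  total=6, done=False, n=3
  total=10, done=False, n=4
  total=15, done=False, n=5
  total=21, done=True, n=6

Final answer: 21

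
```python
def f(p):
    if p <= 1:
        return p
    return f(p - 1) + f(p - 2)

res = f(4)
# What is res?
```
Call trace (a repeated sub-call is expanded the first time; later identical calls just restate its return value):
f(p=4)
  f(p=3)
    f(p=2)
      f(p=1)
      -> return 1
      f(p=0)
      -> return 0
    -> return 1
    f(p=1)
    -> return 1
  -> return 2
  f(p=2) -> return 1  (same call as traced above)
-> return 3

Final answer: 3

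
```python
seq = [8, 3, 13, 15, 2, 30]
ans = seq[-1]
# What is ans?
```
Trace:
  seq=[8, 3, 13, 15, 2, 30]
  seq=[8, 3, 13, 15, 2, 30], ans=30

Final answer: 30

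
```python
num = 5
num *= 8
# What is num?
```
Trace:
  num=5
  num=40

Final answer: 40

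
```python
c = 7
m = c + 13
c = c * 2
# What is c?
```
Trace:
  c=7
  c=7, m=20
  c=14, m=20

Final answer: 14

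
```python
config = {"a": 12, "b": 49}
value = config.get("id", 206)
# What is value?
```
Trace:
  config={'a': 12, 'b': 49}
  config={'a': 12, 'b': 49}, value=206

Final answer: 206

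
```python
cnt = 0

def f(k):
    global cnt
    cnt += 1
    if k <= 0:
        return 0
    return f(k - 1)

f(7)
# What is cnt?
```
Call trace:
f(k=7)
  f(k=6)
    f(k=5)
      f(k=4)
        f(k=3)
          f(k=2)
            f(k=1)
              f(k=0)
              -> return 0
            -> return 0
          -> return 0
        -> return 0
      -> return 0
    -> return 0
  -> return 0
-> return 0

cnt is incremented once per call. f is entered once for each k = 7, 6, 5, 4, 3, 2, 1, 0 (the k <= 0 call returns without recursing), i.e. 7 + 1 calls.
cnt = 8

Final answer: 8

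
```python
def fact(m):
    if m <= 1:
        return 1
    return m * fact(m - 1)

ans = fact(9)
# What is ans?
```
Call trace:
fact(m=9)
  fact(m=8)
    fact(m=7)
      fact(m=6)
        fact(m=5)
          fact(m=4)
            fact(m=3)
              fact(m=2)
                fact(m=1)
                -> return 1
              -> return 2
            -> return 6
          -> return 24
        -> return 120
      -> return 720
    -> return 5040
  -> return 40320
-> return 362880

Final answer: 362880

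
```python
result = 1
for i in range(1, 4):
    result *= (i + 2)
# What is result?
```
Trace:
  result=1
  result=3, i=1
  result=12, i=2
  result=60, i=3

Final answer: 60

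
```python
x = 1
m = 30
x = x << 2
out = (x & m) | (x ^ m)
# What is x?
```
Trace:
  x=1
  x=1, m=30
  x=4, m=30
  x=4, m=30, out=30

Final answer: 4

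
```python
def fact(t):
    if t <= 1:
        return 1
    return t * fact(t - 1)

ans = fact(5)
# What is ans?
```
Call trace:
fact(t=5)
  fact(t=4)
    fact(t=3)
      fact(t=2)
        fact(t=1)
        -> return 1
      -> return 2
    -> return 6
  -> return 24
-> return 120

Final answer: 120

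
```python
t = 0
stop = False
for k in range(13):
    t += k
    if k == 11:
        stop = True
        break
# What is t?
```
Trace:
  t=0
  t=0, stop=False
  t=0, stop=False, k=0
  t=1, stop=False, k=1
  t=3, stop=False, k=2
  t=6, stop=False, k=3
  t=10, stop=False, k=4
  t=15, stop=False, k=5
  t=21, stop=False, k=6
  t=28, stop=False, k=7
  t=36, stop=False, k=8
  t=45, stop=False, k=9
  t=55, stop=False, k=10
  t=66, stop=True, k=11

Final answer: 66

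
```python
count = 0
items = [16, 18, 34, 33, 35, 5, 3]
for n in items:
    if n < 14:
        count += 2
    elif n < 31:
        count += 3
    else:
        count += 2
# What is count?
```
Trace:
  count=0
  count=3, n=16
  count=6, n=18
  count=8, n=34
  count=10, n=33
  count=12, n=35
  count=14, n=5
  count=16, n=3

Final answer: 16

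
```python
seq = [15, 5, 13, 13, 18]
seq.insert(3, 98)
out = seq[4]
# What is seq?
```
Trace:
  seq=[15, 5, 13, 13, 18]
  seq=[15, 5, 13, 98, 13, 18]
  seq=[15, 5, 13, 98, 13, 18], out=13

Final answer: [15, 5, 13, 98, 13, 18]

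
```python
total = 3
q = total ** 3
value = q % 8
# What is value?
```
Trace:
  total=3
  total=3, q=27
  total=3, q=27, value=3

Final answer: 3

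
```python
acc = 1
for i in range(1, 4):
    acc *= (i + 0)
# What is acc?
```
Trace:
  acc=1
  acc=1, i=1
  acc=2, i=2
  acc=6, i=3

Final answer: 6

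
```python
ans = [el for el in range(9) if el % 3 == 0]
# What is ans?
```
Trace:
  el=0
  el=1
  el=2
  el=3
  el=4
  el=5
  el=6
  el=7
  el=8
  ans=[0, 3, 6]

Final answer: [0, 3, 6]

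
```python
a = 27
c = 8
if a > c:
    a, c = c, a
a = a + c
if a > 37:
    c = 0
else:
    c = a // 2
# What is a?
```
Trace:
  a=27
  a=27, c=8
  a=8, c=27
  a=35, c=27
  a=35, c=17

Final answer: 35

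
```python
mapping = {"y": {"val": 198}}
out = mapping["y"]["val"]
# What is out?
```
Trace:
  mapping={'y': {'val': 198}}
  mapping={'y': {'val': 198}}, out=198

Final answer: 198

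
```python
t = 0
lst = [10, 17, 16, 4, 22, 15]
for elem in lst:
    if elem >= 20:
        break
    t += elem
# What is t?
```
Trace:
  t=0
  t=10, elem=10
  t=27, elem=17
  t=43, elem=16
  t=47, elem=4
  t=47, elem=22

Final answer: 47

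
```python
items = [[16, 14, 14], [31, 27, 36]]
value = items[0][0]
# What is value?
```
Trace:
  items=[[16, 14, 14], [31, 27, 36]]
  items=[[16, 14, 14], [31, 27, 36]], value=16

Final answer: 16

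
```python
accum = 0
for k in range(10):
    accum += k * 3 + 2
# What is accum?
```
Trace:
  accum=0
  accum=2, k=0
  accum=7, k=1
  accum=15, k=2
  accum=26, k=3
  accum=40, k=4
  accum=57, k=5
  accum=77, k=6
  accum=100, k=7
  accum=126, k=8
  accum=155, k=9

Final answer: 155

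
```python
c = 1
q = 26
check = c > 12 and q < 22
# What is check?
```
Trace:
  c=1
  c=1, q=26
  c=1, q=26, check=False

Final answer: False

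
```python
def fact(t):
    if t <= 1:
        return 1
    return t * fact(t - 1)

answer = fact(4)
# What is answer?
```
Call trace:
fact(t=4)
  fact(t=3)
    fact(t=2)
      fact(t=1)
      -> return 1
    -> return 2
  -> return 6
-> return 24

Final answer: 24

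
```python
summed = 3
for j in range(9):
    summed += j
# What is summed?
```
Trace:
  summed=3
  summed=3, j=0
  summed=4, j=1
  summed=6, j=2
  summed=9, j=3
  summed=13, j=4
  summed=18, j=5
  summed=24, j=6
  summed=31, j=7
  summed=39, j=8

Final answer: 39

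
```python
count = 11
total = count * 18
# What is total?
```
Trace:
  count=11
  count=11, total=198

Final answer: 198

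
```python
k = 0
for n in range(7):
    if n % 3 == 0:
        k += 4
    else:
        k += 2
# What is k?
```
Trace:
  k=0
  k=4, n=0
  k=6, n=1
  k=8, n=2
  k=12, n=3
  k=14, n=4
  k=16, n=5
  k=20, n=6

Final answer: 20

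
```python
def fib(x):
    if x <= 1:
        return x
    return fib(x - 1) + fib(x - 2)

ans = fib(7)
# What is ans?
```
Call trace (a repeated sub-call is expanded the first time; later identical calls just restate its return value):
fib(x=7)
  fib(x=6)
    fib(x=5)
      fib(x=4)
        fib(x=3)
          fib(x=2)
            fib(x=1)
            -> return 1
            fib(x=0)
            -> return 0
          -> return 1
          fib(x=1)
          -> return 1
        -> return 2
        fib(x=2) -> return 1  (same call as traced above)
      -> return 3
      fib(x=3) -> return 2  (same call as traced above)
    -> return 5
    fib(x=4) -> return 3  (same call as traced above)
  -> return 8
  fib(x=5) -> return 5  (same call as traced above)
-> return 13

Final answer: 13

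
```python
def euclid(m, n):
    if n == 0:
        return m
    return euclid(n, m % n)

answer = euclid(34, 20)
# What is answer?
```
Call trace:
euclid(m=34, n=20)
  euclid(m=20, n=14)
    euclid(m=14, n=6)
      euclid(m=6, n=2)
        euclid(m=2, n=0)
        -> return 2
      -> return 2
    -> return 2
  -> return 2
-> return 2

Final answer: 2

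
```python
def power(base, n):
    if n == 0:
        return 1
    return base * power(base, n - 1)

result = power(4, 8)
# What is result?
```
Call trace:
power(base=4, n=8)
  power(base=4, n=7)
    power(base=4, n=6)
      power(base=4, n=5)
        power(base=4, n=4)
          power(base=4, n=3)
            power(base=4, n=2)
              power(base=4, n=1)
                power(base=4, n=0)
                -> return 1
              -> return 4
            -> return 16
          -> return 64
        -> return 256
      -> return 1024
    -> return 4096
  -> return 16384
-> return 65536

Final answer: 65536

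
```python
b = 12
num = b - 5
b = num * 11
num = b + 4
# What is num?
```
Trace:
  b=12
  b=12, num=7
  b=77, num=7
  b=77, num=81

Final answer: 81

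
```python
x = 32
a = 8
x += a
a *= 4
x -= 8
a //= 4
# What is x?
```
Trace:
  x=32
  x=32, a=8
  x=40, a=8
  x=40, a=32
  x=32, a=32
  x=32, a=8

Final answer: 32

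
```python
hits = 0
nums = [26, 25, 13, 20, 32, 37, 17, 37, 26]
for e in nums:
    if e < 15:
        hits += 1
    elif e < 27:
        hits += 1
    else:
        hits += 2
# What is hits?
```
Trace:
  hits=0
  hits=1, e=26
  hits=2, e=25
  hits=3, e=13
  hits=4, e=20
  hits=6, e=32
  hits=8, e=37
  hits=9, e=17
  hits=11, e=37
  hits=12, e=26

Final answer: 12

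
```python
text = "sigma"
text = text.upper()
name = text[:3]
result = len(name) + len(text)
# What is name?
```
Trace:
  text='sigma'
  text='SIGMA'
  text='SIGMA', name='SIG'
  text='SIGMA', name='SIG', result=8

Final answer: 'SIG'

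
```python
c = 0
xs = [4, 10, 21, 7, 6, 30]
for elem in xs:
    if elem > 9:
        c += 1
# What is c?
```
Trace:
  c=0
  c=0, elem=4
  c=1, elem=10
  c=2, elem=21
  c=2, elem=7
  c=2, elem=6
  c=3, elem=30

Final answer: 3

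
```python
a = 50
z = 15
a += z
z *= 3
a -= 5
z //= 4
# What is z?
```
Trace:
  a=50
  a=50, z=15
  a=65, z=15
  a=65, z=45
  a=60, z=45
  a=60, z=11

Final answer: 11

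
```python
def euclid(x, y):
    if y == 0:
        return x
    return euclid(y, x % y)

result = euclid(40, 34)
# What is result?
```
Call trace:
euclid(x=40, y=34)
  euclid(x=34, y=6)
    euclid(x=6, y=4)
      euclid(x=4, y=2)
        euclid(x=2, y=0)
        -> return 2
      -> return 2
    -> return 2
  -> return 2
-> return 2

Final answer: 2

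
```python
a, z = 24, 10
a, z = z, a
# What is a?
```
Trace:
  a=24, z=10
  a=10, z=24

Final answer: 10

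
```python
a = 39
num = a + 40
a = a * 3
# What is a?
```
Trace:
  a=39
  a=39, num=79
  a=117, num=79

Final answer: 117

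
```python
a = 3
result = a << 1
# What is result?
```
Trace:
  a=3
  a=3, result=6

Final answer: 6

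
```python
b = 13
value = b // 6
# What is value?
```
Trace:
  b=13
  b=13, value=2

Final answer: 2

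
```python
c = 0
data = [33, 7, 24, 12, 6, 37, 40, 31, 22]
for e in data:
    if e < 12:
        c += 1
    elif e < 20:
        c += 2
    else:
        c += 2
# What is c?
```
Trace:
  c=0
  c=2, e=33
  c=3, e=7
  c=5, e=24
  c=7, e=12
  c=8, e=6
  c=10, e=37
  c=12, e=40
  c=14, e=31
  c=16, e=22

Final answer: 16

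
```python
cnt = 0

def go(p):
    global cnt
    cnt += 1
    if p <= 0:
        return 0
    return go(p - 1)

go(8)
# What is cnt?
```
Call trace:
go(p=8)
  go(p=7)
    go(p=6)
      go(p=5)
        go(p=4)
          go(p=3)
            go(p=2)
              go(p=1)
                go(p=0)
                -> return 0
              -> return 0
            -> return 0
          -> return 0
        -> return 0
      -> return 0
    -> return 0
  -> return 0
-> return 0

cnt is incremented once per call. go is entered once for each p = 8, 7, 6, 5, 4, 3, 2, 1, 0 (the p <= 0 call returns without recursing), i.e. 8 + 1 calls.
cnt = 9

Final answer: 9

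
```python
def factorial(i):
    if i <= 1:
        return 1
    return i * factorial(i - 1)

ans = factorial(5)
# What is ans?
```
Call trace:
factorial(i=5)
  factorial(i=4)
    factorial(i=3)
      factorial(i=2)
        factorial(i=1)
        -> return 1
      -> return 2
    -> return 6
  -> return 24
-> return 120

Final answer: 120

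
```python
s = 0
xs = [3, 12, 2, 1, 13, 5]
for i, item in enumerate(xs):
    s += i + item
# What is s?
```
Trace:
  s=0
  s=3, i=0, item=3
  s=16, i=1, item=12
  s=20, i=2, item=2
  s=24, i=3, item=1
  s=41, i=4, item=13
  s=51, i=5, item=5

Final answer: 51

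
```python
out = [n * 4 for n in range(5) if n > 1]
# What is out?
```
Trace:
  n=0
  n=1
  n=2
  n=3
  n=4
  out=[8, 12, 16]

Final answer: [8, 12, 16]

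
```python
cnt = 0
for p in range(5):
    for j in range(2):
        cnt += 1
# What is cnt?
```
Trace:
  cnt=0
  cnt=1, p=0, j=0
  cnt=2, p=0, j=1
  cnt=3, p=1, j=0
  cnt=4, p=1, j=1
  cnt=5, p=2, j=0
  cnt=6, p=2, j=1
  cnt=7, p=3, j=0
  cnt=8, p=3, j=1
  cnt=9, p=4, j=0
  cnt=10, p=4, j=1

Final answer: 10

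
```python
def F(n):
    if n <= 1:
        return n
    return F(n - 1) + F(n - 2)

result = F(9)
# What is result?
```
Call trace (a repeated sub-call is expanded the first time; later identical calls just restate its return value):
F(n=9)
  F(n=8)
    F(n=7)
      F(n=6)
        F(n=5)
          F(n=4)
            F(n=3)
              F(n=2)
                F(n=1)
                -> return 1
                F(n=0)
                -> return 0
              -> return 1
              F(n=1)
              -> return 1
            -> return 2
            F(n=2) -> return 1  (same call as traced above)
          -> return 3
          F(n=3) -> return 2  (same call as traced above)
        -> return 5
        F(n=4) -> return 3  (same call as traced above)
      -> return 8
      F(n=5) -> return 5  (same call as traced above)
    -> return 13
    F(n=6) -> return 8  (same call as traced above)
  -> return 21
  F(n=7) -> return 13  (same call as traced above)
-> return 34

Final answer: 34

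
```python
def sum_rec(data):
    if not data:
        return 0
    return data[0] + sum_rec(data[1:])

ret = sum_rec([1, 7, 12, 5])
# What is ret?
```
Call trace:
sum_rec(data=[1, 7, 12, 5])
  sum_rec(data=[7, 12, 5])
    sum_rec(data=[12, 5])
      sum_rec(data=[5])
        sum_rec(data=[])
        -> return 0
      -> return 5
    -> return 17
  -> return 24
-> return 25

Final answer: 25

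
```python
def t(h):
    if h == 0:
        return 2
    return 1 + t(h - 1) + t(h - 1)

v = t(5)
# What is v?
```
Call trace (a repeated sub-call is expanded the first time; later identical calls just restate its return value):
t(h=5)
  t(h=4)
    t(h=3)
      t(h=2)
        t(h=1)
          t(h=0)
          -> return 2
          t(h=0)
          -> return 2
        -> return 5
        t(h=1) -> return 5  (same call as traced above)
      -> return 11
      t(h=2) -> return 11  (same call as traced above)
    -> return 23
    t(h=3) -> return 23  (same call as traced above)
  -> return 47
  t(h=4) -> return 47  (same call as traced above)
-> return 95

Final answer: 95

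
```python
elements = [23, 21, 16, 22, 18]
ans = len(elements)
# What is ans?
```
Trace:
  elements=[23, 21, 16, 22, 18]
  elements=[23, 21, 16, 22, 18], ans=5

Final answer: 5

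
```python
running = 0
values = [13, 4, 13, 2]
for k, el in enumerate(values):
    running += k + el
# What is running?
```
Trace:
  running=0
  running=13, k=0, el=13
  running=18, k=1, el=4
  running=33, k=2, el=13
  running=38, k=3, el=2

Final answer: 38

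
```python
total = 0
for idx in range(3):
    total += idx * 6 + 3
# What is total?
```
Trace:
  total=0
  total=3, idx=0
  total=12, idx=1
  total=27, idx=2

Final answer: 27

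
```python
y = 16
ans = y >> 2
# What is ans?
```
Trace:
  y=16
  y=16, ans=4

Final answer: 4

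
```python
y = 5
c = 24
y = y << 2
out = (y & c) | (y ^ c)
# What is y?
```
Trace:
  y=5
  y=5, c=24
  y=20, c=24
  y=20, c=24, out=28

Final answer: 20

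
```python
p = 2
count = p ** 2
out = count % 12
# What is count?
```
Trace:
  p=2
  p=2, count=4
  p=2, count=4, out=4

Final answer: 4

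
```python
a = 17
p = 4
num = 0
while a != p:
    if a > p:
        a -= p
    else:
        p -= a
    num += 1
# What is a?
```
Trace:
  a=17
  a=17, p=4
  a=17, p=4, num=0
  a=13, p=4, num=1
  a=9, p=4, num=2
  a=5, p=4, num=3
  a=1, p=4, num=4
  a=1, p=3, num=5
  a=1, p=2, num=6
  a=1, p=1, num=7

Final answer: 1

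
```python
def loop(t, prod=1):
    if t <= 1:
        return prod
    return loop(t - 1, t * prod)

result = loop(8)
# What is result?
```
Call trace:
loop(t=8, prod=1)
  loop(t=7, prod=8)
    loop(t=6, prod=56)
      loop(t=5, prod=336)
        loop(t=4, prod=1680)
          loop(t=3, prod=6720)
            loop(t=2, prod=20160)
              loop(t=1, prod=40320)
              -> return 40320
            -> return 40320
          -> return 40320
        -> return 40320
      -> return 40320
    -> return 40320
  -> return 40320
-> return 40320

Final answer: 40320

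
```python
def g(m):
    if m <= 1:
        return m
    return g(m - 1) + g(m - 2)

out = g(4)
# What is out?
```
Call trace (a repeated sub-call is expanded the first time; later identical calls just restate its return value):
g(m=4)
  g(m=3)
    g(m=2)
      g(m=1)
      -> return 1
      g(m=0)
      -> return 0
    -> return 1
    g(m=1)
    -> return 1
  -> return 2
  g(m=2) -> return 1  (same call as traced above)
-> return 3

Final answer: 3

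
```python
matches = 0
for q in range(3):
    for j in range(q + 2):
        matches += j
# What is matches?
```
Trace:
  matches=0
  matches=0, q=0, j=0
  matches=1, q=0, j=1
  matches=1, q=1, j=0
  matches=2, q=1, j=1
  matches=4, q=1, j=2
  matches=4, q=2, j=0
  matches=5, q=2, j=1
  matches=7, q=2, j=2
  matches=10, q=2, j=3

Final answer: 10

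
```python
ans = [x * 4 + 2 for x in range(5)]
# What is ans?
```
Trace:
  x=0
  x=1
  x=2
  x=3
  x=4
  ans=[2, 6, 10, 14, 18]

Final answer: [2, 6, 10, 14, 18]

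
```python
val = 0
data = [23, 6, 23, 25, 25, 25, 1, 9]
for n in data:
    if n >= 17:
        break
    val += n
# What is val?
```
Trace:
  val=0
  val=0, n=23

Final answer: 0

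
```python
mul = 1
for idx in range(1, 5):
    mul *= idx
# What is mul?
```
Trace:
  mul=1
  mul=1, idx=1
  mul=2, idx=2
  mul=6, idx=3
  mul=24, idx=4

Final answer: 24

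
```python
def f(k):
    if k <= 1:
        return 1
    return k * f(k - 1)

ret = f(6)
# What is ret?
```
Call trace:
f(k=6)
  f(k=5)
    f(k=4)
      f(k=3)
        f(k=2)
          f(k=1)
          -> return 1
        -> return 2
      -> return 6
    -> return 24
  -> return 120
-> return 720

Final answer: 720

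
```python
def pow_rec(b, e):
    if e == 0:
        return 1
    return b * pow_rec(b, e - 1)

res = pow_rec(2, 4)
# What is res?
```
Call trace:
pow_rec(b=2, e=4)
  pow_rec(b=2, e=3)
    pow_rec(b=2, e=2)
      pow_rec(b=2, e=1)
        pow_rec(b=2, e=0)
        -> return 1
      -> return 2
    -> return 4
  -> return 8
-> return 16

Final answer: 16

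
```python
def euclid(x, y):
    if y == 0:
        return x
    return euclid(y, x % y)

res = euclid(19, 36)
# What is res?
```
Call trace:
euclid(x=19, y=36)
  euclid(x=36, y=19)
    euclid(x=19, y=17)
      euclid(x=17, y=2)
        euclid(x=2, y=1)
          euclid(x=1, y=0)
          -> return 1
        -> return 1
      -> return 1
    -> return 1
  -> return 1
-> return 1

Final answer: 1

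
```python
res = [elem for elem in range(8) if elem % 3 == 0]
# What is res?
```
Trace:
  elem=0
  elem=1
  elem=2
  elem=3
  elem=4
  elem=5
  elem=6
  elem=7
  res=[0, 3, 6]

Final answer: [0, 3, 6]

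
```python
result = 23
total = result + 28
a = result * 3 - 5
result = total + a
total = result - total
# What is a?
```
Trace:
  result=23
  result=23, total=51
  result=23, total=51, a=64
  result=115, total=51, a=64
  result=115, total=64, a=64

Final answer: 64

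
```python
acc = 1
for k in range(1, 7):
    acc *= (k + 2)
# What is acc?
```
Trace:
  acc=1
  acc=3, k=1
  acc=12, k=2
  acc=60, k=3
  acc=360, k=4
  acc=2520, k=5
  acc=20160, k=6

Final answer: 20160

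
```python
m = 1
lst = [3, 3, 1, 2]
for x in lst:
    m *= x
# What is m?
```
Trace:
  m=1
  m=3, x=3
  m=9, x=3
  m=9, x=1
  m=18, x=2

Final answer: 18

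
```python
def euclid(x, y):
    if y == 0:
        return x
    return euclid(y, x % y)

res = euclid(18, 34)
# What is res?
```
Call trace:
euclid(x=18, y=34)
  euclid(x=34, y=18)
    euclid(x=18, y=16)
      euclid(x=16, y=2)
        euclid(x=2, y=0)
        -> return 2
      -> return 2
    -> return 2
  -> return 2
-> return 2

Final answer: 2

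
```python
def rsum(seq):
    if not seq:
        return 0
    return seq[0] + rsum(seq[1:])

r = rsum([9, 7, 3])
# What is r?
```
Call trace:
rsum(seq=[9, 7, 3])
  rsum(seq=[7, 3])
    rsum(seq=[3])
      rsum(seq=[])
      -> return 0
    -> return 3
  -> return 10
-> return 19

Final answer: 19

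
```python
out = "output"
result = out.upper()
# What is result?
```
Trace:
  out='output'
  out='output', result='OUTPUT'

Final answer: 'OUTPUT'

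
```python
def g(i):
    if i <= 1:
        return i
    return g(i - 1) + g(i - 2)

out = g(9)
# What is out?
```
Call trace (a repeated sub-call is expanded the first time; later identical calls just restate its return value):
g(i=9)
  g(i=8)
    g(i=7)
      g(i=6)
        g(i=5)
          g(i=4)
            g(i=3)
              g(i=2)
                g(i=1)
                -> return 1
                g(i=0)
                -> return 0
              -> return 1
              g(i=1)
              -> return 1
            -> return 2
            g(i=2) -> return 1  (same call as traced above)
          -> return 3
          g(i=3) -> return 2  (same call as traced above)
        -> return 5
        g(i=4) -> return 3  (same call as traced above)
      -> return 8
      g(i=5) -> return 5  (same call as traced above)
    -> return 13
    g(i=6) -> return 8  (same call as traced above)
  -> return 21
  g(i=7) -> return 13  (same call as traced above)
-> return 34

Final answer: 34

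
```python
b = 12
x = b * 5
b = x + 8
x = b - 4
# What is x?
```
Trace:
  b=12
  b=12, x=60
  b=68, x=60
  b=68, x=64

Final answer: 64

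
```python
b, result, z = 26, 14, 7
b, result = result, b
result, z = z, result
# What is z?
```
Trace:
  b=26, result=14, z=7
  b=14, result=26, z=7
  b=14, result=7, z=26

Final answer: 26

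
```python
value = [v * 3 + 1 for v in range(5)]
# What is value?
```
Trace:
  v=0
  v=1
  v=2
  v=3
  v=4
  value=[1, 4, 7, 10, 13]

Final answer: [1, 4, 7, 10, 13]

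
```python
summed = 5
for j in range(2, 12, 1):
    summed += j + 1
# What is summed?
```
Trace:
  summed=5
  summed=8, j=2
  summed=12, j=3
  summed=17, j=4
  summed=23, j=5
  summed=30, j=6
  summed=38, j=7
  summed=47, j=8
  summed=57, j=9
  summed=68, j=10
  summed=80, j=11

Final answer: 80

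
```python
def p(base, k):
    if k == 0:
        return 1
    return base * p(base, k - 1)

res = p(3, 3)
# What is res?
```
Call trace:
p(base=3, k=3)
  p(base=3, k=2)
    p(base=3, k=1)
      p(base=3, k=0)
      -> return 1
    -> return 3
  -> return 9
-> return 27

Final answer: 27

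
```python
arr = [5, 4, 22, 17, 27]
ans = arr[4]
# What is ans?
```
Trace:
  arr=[5, 4, 22, 17, 27]
  arr=[5, 4, 22, 17, 27], ans=27

Final answer: 27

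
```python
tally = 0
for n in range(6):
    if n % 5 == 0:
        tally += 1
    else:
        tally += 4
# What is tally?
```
Trace:
  tally=0
  tally=1, n=0
  tally=5, n=1
  tally=9, n=2
  tally=13, n=3
  tally=17, n=4
  tally=18, n=5

Final answer: 18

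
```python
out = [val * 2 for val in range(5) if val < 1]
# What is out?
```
Trace:
  val=0
  val=1
  val=2
  val=3
  val=4
  out=[0]

Final answer: [0]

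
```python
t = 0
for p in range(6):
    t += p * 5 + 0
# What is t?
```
Trace:
  t=0
  t=0, p=0
  t=5, p=1
  t=15, p=2
  t=30, p=3
  t=50, p=4
  t=75, p=5

Final answer: 75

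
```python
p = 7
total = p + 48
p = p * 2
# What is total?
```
Trace:
  p=7
  p=7, total=55
  p=14, total=55

Final answer: 55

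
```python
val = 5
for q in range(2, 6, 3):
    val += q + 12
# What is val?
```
Trace:
  val=5
  val=19, q=2
  val=36, q=5

Final answer: 36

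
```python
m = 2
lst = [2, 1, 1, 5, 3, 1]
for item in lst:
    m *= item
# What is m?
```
Trace:
  m=2
  m=4, item=2
  m=4, item=1
  m=4, item=1
  m=20, item=5
  m=60, item=3
  m=60, item=1

Final answer: 60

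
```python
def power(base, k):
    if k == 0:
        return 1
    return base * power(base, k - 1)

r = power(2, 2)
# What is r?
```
Call trace:
power(base=2, k=2)
  power(base=2, k=1)
    power(base=2, k=0)
    -> return 1
  -> return 2
-> return 4

Final answer: 4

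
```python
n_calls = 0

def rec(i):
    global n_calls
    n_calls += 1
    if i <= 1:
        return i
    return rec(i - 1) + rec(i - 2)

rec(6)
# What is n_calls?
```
Call trace (a repeated sub-call is expanded the first time; later identical calls just restate its return value):
rec(i=6)
  rec(i=5)
    rec(i=4)
      rec(i=3)
        rec(i=2)
          rec(i=1)
          -> return 1
          rec(i=0)
          -> return 0
        -> return 1
        rec(i=1)
        -> return 1
      -> return 2
      rec(i=2) -> return 1  (same call as traced above)
    -> return 3
    rec(i=3) -> return 2  (same call as traced above)
  -> return 5
  rec(i=4) -> return 3  (same call as traced above)
-> return 8

n_calls is incremented once per call, so count the calls in each subtree. Let C(i) = number of calls made by rec(i).
C(0) = C(1) = 1 (base case, no recursion); C(i) = 1 + C(i - 1) + C(i - 2) otherwise.
C(2) = 1 + C(1) + C(0) = 1 + 1 + 1 = 3
C(3) = 1 + C(2) + C(1) = 1 + 3 + 1 = 5
C(4) = 1 + C(3) + C(2) = 1 + 5 + 3 = 9
C(5) = 1 + C(4) + C(3) = 1 + 9 + 5 = 15
C(6) = 1 + C(5) + C(4) = 1 + 15 + 9 = 25
n_calls = C(6) = 25

Final answer: 25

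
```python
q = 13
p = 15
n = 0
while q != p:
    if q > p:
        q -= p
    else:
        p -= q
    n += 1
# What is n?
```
Trace:
  q=13
  q=13, p=15
  q=13, p=15, n=0
  q=13, p=2, n=1
  q=11, p=2, n=2
  q=9, p=2, n=3
  q=7, p=2, n=4
  q=5, p=2, n=5
  q=3, p=2, n=6
  q=1, p=2, n=7
  q=1, p=1, n=8

Final answer: 8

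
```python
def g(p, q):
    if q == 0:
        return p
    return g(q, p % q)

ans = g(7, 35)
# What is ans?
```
Call trace:
g(p=7, q=35)
  g(p=35, q=7)
    g(p=7, q=0)
    -> return 7
  -> return 7
-> return 7

Final answer: 7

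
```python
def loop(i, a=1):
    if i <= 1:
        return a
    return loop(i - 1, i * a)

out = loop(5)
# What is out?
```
Call trace:
loop(i=5, a=1)
  loop(i=4, a=5)
    loop(i=3, a=20)
      loop(i=2, a=60)
        loop(i=1, a=120)
        -> return 120
      -> return 120
    -> return 120
  -> return 120
-> return 120

Final answer: 120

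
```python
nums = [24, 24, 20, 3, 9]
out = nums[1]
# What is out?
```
Trace:
  nums=[24, 24, 20, 3, 9]
  nums=[24, 24, 20, 3, 9], out=24

Final answer: 24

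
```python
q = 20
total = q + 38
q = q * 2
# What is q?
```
Trace:
  q=20
  q=20, total=58
  q=40, total=58

Final answer: 40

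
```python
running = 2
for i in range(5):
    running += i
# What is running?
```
Trace:
  running=2
  running=2, i=0
  running=3, i=1
  running=5, i=2
  running=8, i=3
  running=12, i=4

Final answer: 12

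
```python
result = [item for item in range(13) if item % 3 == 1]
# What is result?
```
Trace:
  item=0
  item=1
  item=2
  item=3
  item=4
  item=5
  item=6
  item=7
  item=8
  item=9
  item=10
  item=11
  item=12
  result=[1, 4, 7, 10]

Final answer: [1, 4, 7, 10]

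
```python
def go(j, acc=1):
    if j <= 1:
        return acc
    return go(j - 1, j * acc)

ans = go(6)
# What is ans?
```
Call trace:
go(j=6, acc=1)
  go(j=5, acc=6)
    go(j=4, acc=30)
      go(j=3, acc=120)
        go(j=2, acc=360)
          go(j=1, acc=720)
          -> return 720
        -> return 720
      -> return 720
    -> return 720
  -> return 720
-> return 720

Final answer: 720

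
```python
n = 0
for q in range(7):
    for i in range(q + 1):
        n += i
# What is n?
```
Trace:
  n=0
  n=0, q=0, i=0
  n=0, q=1, i=0
  n=1, q=1, i=1
  n=1, q=2, i=0
  n=2, q=2, i=1
  n=4, q=2, i=2
  n=4, q=3, i=0
  n=5, q=3, i=1
  n=7, q=3, i=2
  n=10, q=3, i=3
  n=10, q=4, i=0
  n=11, q=4, i=1
  n=13, q=4, i=2
  n=16, q=4, i=3
  n=20, q=4, i=4
  n=20, q=5, i=0
  n=21, q=5, i=1
  n=23, q=5, i=2
  n=26, q=5, i=3
  n=30, q=5, i=4
  n=35, q=5, i=5
  n=35, q=6, i=0
  n=36, q=6, i=1
  n=38, q=6, i=2
  n=41, q=6, i=3
  n=45, q=6, i=4
  n=50, q=6, i=5
  n=56, q=6, i=6

Final answer: 56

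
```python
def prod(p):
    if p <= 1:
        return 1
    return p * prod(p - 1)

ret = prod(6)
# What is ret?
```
Call trace:
prod(p=6)
  prod(p=5)
    prod(p=4)
      prod(p=3)
        prod(p=2)
          prod(p=1)
          -> return 1
        -> return 2
      -> return 6
    -> return 24
  -> return 120
-> return 720

Final answer: 720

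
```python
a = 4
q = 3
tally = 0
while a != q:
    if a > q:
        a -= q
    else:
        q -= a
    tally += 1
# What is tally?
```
Trace:
  a=4
  a=4, q=3
  a=4, q=3, tally=0
  a=1, q=3, tally=1
  a=1, q=2, tally=2
  a=1, q=1, tally=3

Final answer: 3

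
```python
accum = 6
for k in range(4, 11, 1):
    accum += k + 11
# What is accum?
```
Trace:
  accum=6
  accum=21, k=4
  accum=37, k=5
  accum=54, k=6
  accum=72, k=7
  accum=91, k=8
  accum=111, k=9
  accum=132, k=10

Final answer: 132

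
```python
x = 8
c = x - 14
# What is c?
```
Trace:
  x=8
  x=8, c=-6

Final answer: -6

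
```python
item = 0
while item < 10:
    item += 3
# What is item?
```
Trace:
  item=0
  item=3
  item=6
  item=9
  item=12

Final answer: 12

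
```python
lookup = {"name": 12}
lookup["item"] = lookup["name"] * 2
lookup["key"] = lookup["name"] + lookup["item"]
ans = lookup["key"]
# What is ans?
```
Trace:
  lookup={'name': 12}
  lookup={'name': 12, 'item': 24}
  lookup={'name': 12, 'item': 24, 'key': 36}
  lookup={'name': 12, 'item': 24, 'key': 36}, ans=36

Final answer: 36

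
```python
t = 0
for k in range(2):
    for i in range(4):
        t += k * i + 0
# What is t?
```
Trace:
  t=0
  t=0, k=0, i=0
  t=0, k=0, i=1
  t=0, k=0, i=2
  t=0, k=0, i=3
  t=0, k=1, i=0
  t=1, k=1, i=1
  t=3, k=1, i=2
  t=6, k=1, i=3

Final answer: 6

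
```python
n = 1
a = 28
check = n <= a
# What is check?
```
Trace:
  n=1
  n=1, a=28
  n=1, a=28, check=True

Final answer: True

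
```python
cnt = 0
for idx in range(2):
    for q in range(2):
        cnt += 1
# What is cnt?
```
Trace:
  cnt=0
  cnt=1, idx=0, q=0
  cnt=2, idx=0, q=1
  cnt=3, idx=1, q=0
  cnt=4, idx=1, q=1

Final answer: 4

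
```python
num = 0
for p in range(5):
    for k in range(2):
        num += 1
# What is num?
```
Trace:
  num=0
  num=1, p=0, k=0
  num=2, p=0, k=1
  num=3, p=1, k=0
  num=4, p=1, k=1
  num=5, p=2, k=0
  num=6, p=2, k=1
  num=7, p=3, k=0
  num=8, p=3, k=1
  num=9, p=4, k=0
  num=10, p=4, k=1

Final answer: 10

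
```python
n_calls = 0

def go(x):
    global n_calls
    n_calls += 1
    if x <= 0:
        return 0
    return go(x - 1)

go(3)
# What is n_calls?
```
Call trace:
go(x=3)
  go(x=2)
    go(x=1)
      go(x=0)
      -> return 0
    -> return 0
  -> return 0
-> return 0

n_calls is incremented once per call. go is entered once for each x = 3, 2, 1, 0 (the x <= 0 call returns without recursing), i.e. 3 + 1 calls.
n_calls = 4

Final answer: 4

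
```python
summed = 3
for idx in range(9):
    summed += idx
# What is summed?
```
Trace:
  summed=3
  summed=3, idx=0
  summed=4, idx=1
  summed=6, idx=2
  summed=9, idx=3
  summed=13, idx=4
  summed=18, idx=5
  summed=24, idx=6
  summed=31, idx=7
  summed=39, idx=8

Final answer: 39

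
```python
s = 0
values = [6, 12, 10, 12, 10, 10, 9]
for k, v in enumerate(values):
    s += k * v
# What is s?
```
Trace:
  s=0
  s=0, k=0, v=6
  s=12, k=1, v=12
  s=32, k=2, v=10
  s=68, k=3, v=12
  s=108, k=4, v=10
  s=158, k=5, v=10
  s=212, k=6, v=9

Final answer: 212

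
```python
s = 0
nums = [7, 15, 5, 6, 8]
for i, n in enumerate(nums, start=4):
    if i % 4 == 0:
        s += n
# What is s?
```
Trace:
  s=0
  s=7, i=4, n=7
  s=7, i=5, n=15
  s=7, i=6, n=5
  s=7, i=7, n=6
  s=15, i=8, n=8

Final answer: 15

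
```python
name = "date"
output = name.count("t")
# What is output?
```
Trace:
  name='date'
  name='date', output=1

Final answer: 1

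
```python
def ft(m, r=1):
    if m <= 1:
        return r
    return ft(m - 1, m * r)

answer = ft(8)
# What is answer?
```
Call trace:
ft(m=8, r=1)
  ft(m=7, r=8)
    ft(m=6, r=56)
      ft(m=5, r=336)
        ft(m=4, r=1680)
          ft(m=3, r=6720)
            ft(m=2, r=20160)
              ft(m=1, r=40320)
              -> return 40320
            -> return 40320
          -> return 40320
        -> return 40320
      -> return 40320
    -> return 40320
  -> return 40320
-> return 40320

Final answer: 40320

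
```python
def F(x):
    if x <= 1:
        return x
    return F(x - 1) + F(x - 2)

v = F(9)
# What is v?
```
Call trace (a repeated sub-call is expanded the first time; later identical calls just restate its return value):
F(x=9)
  F(x=8)
    F(x=7)
      F(x=6)
        F(x=5)
          F(x=4)
            F(x=3)
              F(x=2)
                F(x=1)
                -> return 1
                F(x=0)
                -> return 0
              -> return 1
              F(x=1)
              -> return 1
            -> return 2
            F(x=2) -> return 1  (same call as traced above)
          -> return 3
          F(x=3) -> return 2  (same call as traced above)
        -> return 5
        F(x=4) -> return 3  (same call as traced above)
      -> return 8
      F(x=5) -> return 5  (same call as traced above)
    -> return 13
    F(x=6) -> return 8  (same call as traced above)
  -> return 21
  F(x=7) -> return 13  (same call as traced above)
-> return 34

Final answer: 34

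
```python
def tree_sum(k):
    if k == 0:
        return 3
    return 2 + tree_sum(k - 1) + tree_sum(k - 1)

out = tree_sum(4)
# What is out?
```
Call trace (a repeated sub-call is expanded the first time; later identical calls just restate its return value):
tree_sum(k=4)
  tree_sum(k=3)
    tree_sum(k=2)
      tree_sum(k=1)
        tree_sum(k=0)
        -> return 3
        tree_sum(k=0)
        -> return 3
      -> return 8
      tree_sum(k=1) -> return 8  (same call as traced above)
    -> return 18
    tree_sum(k=2) -> return 18  (same call as traced above)
  -> return 38
  tree_sum(k=3) -> return 38  (same call as traced above)
-> return 78

Final answer: 78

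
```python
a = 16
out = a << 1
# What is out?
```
Trace:
  a=16
  a=16, out=32

Final answer: 32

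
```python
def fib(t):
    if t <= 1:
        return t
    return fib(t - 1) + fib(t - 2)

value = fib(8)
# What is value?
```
Call trace (a repeated sub-call is expanded the first time; later identical calls just restate its return value):
fib(t=8)
  fib(t=7)
    fib(t=6)
      fib(t=5)
        fib(t=4)
          fib(t=3)
            fib(t=2)
              fib(t=1)
              -> return 1
              fib(t=0)
              -> return 0
            -> return 1
            fib(t=1)
            -> return 1
          -> return 2
          fib(t=2) -> return 1  (same call as traced above)
        -> return 3
        fib(t=3) -> return 2  (same call as traced above)
      -> return 5
      fib(t=4) -> return 3  (same call as traced above)
    -> return 8
    fib(t=5) -> return 5  (same call as traced above)
  -> return 13
  fib(t=6) -> return 8  (same call as traced above)
-> return 21

Final answer: 21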